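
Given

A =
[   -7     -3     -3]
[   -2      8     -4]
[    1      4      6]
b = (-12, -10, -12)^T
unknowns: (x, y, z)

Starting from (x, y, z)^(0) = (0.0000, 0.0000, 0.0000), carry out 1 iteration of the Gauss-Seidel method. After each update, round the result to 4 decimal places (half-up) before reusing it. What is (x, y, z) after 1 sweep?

Iteration 1:
  x = (-12 - (-3)·0.0000 - (-3)·0.0000) / (-7) = 1.7143
  y = (-10 - (-2)·1.7143 - (-4)·0.0000) / (8) = -0.8214
  z = (-12 - (1)·1.7143 - (4)·-0.8214) / (6) = -1.7381

(1.7143, -0.8214, -1.7381)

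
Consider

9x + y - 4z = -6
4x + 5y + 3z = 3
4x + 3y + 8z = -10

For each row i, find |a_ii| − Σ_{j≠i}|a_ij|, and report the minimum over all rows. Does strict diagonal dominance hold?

-2

row 1: |9| − (1+4) = 4
row 2: |5| − (4+3) = -2
row 3: |8| − (4+3) = 1
minimum over rows = -2 → not strictly diagonally dominant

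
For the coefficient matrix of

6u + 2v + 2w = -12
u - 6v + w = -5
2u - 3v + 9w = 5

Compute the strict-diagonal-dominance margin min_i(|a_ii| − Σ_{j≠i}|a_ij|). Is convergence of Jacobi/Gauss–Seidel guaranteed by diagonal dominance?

2

row 1: |6| − (2+2) = 2
row 2: |-6| − (1+1) = 4
row 3: |9| − (2+3) = 4
minimum over rows = 2 → strictly diagonally dominant (convergence guaranteed)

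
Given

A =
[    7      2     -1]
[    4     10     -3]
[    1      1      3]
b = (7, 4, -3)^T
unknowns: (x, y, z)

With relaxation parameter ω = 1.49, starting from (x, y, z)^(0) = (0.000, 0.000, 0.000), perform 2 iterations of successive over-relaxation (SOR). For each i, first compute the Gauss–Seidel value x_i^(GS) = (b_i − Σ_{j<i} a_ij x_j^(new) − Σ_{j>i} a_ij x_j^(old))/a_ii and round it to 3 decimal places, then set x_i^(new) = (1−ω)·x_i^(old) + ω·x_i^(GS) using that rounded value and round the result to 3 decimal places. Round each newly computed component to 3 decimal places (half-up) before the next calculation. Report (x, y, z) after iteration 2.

(0.441, -0.456, -0.461)

Iteration 1:
  x: GS value = (7 - (2)·0.000 - (-1)·0.000) / (7) = 1.000;  x ← (1−ω)·0.000 + ω·1.000 = 1.490
  y: GS value = (4 - (4)·1.490 - (-3)·0.000) / (10) = -0.196;  y ← (1−ω)·0.000 + ω·-0.196 = -0.292
  z: GS value = (-3 - (1)·1.490 - (1)·-0.292) / (3) = -1.399;  z ← (1−ω)·0.000 + ω·-1.399 = -2.085
Iteration 2:
  x: GS value = (7 - (2)·-0.292 - (-1)·-2.085) / (7) = 0.786;  x ← (1−ω)·1.490 + ω·0.786 = 0.441
  y: GS value = (4 - (4)·0.441 - (-3)·-2.085) / (10) = -0.402;  y ← (1−ω)·-0.292 + ω·-0.402 = -0.456
  z: GS value = (-3 - (1)·0.441 - (1)·-0.456) / (3) = -0.995;  z ← (1−ω)·-2.085 + ω·-0.995 = -0.461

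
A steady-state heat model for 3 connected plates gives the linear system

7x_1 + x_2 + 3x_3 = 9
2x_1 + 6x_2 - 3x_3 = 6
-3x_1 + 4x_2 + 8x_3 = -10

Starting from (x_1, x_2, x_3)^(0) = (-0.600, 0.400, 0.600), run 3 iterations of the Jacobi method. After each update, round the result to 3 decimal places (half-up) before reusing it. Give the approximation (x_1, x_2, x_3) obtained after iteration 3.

Iteration 1:
  x_1 = (9 - (1)·0.400 - (3)·0.600) / (7) = 0.971
  x_2 = (6 - (2)·-0.600 - (-3)·0.600) / (6) = 1.500
  x_3 = (-10 - (-3)·-0.600 - (4)·0.400) / (8) = -1.675
Iteration 2:
  x_1 = (9 - (1)·1.500 - (3)·-1.675) / (7) = 1.789
  x_2 = (6 - (2)·0.971 - (-3)·-1.675) / (6) = -0.161
  x_3 = (-10 - (-3)·0.971 - (4)·1.500) / (8) = -1.636
Iteration 3:
  x_1 = (9 - (1)·-0.161 - (3)·-1.636) / (7) = 2.010
  x_2 = (6 - (2)·1.789 - (-3)·-1.636) / (6) = -0.414
  x_3 = (-10 - (-3)·1.789 - (4)·-0.161) / (8) = -0.499

(2.010, -0.414, -0.499)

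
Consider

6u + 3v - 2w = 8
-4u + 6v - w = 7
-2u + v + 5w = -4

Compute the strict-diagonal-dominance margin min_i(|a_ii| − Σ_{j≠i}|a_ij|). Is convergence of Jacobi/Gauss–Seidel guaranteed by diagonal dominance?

1

row 1: |6| − (3+2) = 1
row 2: |6| − (4+1) = 1
row 3: |5| − (2+1) = 2
minimum over rows = 1 → strictly diagonally dominant (convergence guaranteed)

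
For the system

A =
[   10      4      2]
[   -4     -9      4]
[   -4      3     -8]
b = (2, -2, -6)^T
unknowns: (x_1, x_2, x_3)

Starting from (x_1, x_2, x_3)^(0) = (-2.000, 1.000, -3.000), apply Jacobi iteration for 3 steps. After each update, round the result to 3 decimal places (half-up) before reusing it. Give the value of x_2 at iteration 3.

Iteration 1:
  x_1 = (2 - (4)·1.000 - (2)·-3.000) / (10) = 0.400
  x_2 = (-2 - (-4)·-2.000 - (4)·-3.000) / (-9) = -0.222
  x_3 = (-6 - (-4)·-2.000 - (3)·1.000) / (-8) = 2.125
Iteration 2:
  x_1 = (2 - (4)·-0.222 - (2)·2.125) / (10) = -0.136
  x_2 = (-2 - (-4)·0.400 - (4)·2.125) / (-9) = 0.989
  x_3 = (-6 - (-4)·0.400 - (3)·-0.222) / (-8) = 0.467
Iteration 3:
  x_1 = (2 - (4)·0.989 - (2)·0.467) / (10) = -0.289
  x_2 = (-2 - (-4)·-0.136 - (4)·0.467) / (-9) = 0.490
  x_3 = (-6 - (-4)·-0.136 - (3)·0.989) / (-8) = 1.189

0.490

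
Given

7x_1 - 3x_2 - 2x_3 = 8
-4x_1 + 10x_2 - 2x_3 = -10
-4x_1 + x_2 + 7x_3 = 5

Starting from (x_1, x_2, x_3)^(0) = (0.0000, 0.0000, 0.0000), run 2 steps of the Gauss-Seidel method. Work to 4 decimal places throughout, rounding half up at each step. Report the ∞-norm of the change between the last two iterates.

0.3610

Iteration 1:
  x_1 = (8 - (-3)·0.0000 - (-2)·0.0000) / (7) = 1.1429
  x_2 = (-10 - (-4)·1.1429 - (-2)·0.0000) / (10) = -0.5428
  x_3 = (5 - (-4)·1.1429 - (1)·-0.5428) / (7) = 1.4449
Iteration 2:
  x_1 = (8 - (-3)·-0.5428 - (-2)·1.4449) / (7) = 1.3231
  x_2 = (-10 - (-4)·1.3231 - (-2)·1.4449) / (10) = -0.1818
  x_3 = (5 - (-4)·1.3231 - (1)·-0.1818) / (7) = 1.4963
Change: (0.1802, 0.3610, 0.0514) → max |·| = 0.3610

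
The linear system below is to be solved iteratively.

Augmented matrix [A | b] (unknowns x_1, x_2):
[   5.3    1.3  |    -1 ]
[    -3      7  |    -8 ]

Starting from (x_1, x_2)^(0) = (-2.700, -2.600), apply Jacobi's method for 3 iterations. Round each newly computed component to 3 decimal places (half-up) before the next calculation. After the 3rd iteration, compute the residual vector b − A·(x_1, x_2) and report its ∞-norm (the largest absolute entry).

0.994

Iteration 1:
  x_1 = (-1 - (1.3)·-2.600) / (5.3) = 0.449
  x_2 = (-8 - (-3)·-2.700) / (7) = -2.300
Iteration 2:
  x_1 = (-1 - (1.3)·-2.300) / (5.3) = 0.375
  x_2 = (-8 - (-3)·0.449) / (7) = -0.950
Iteration 3:
  x_1 = (-1 - (1.3)·-0.950) / (5.3) = 0.044
  x_2 = (-8 - (-3)·0.375) / (7) = -0.982
Residual b − A·x = (0.043, -0.994); ∞-norm = 0.994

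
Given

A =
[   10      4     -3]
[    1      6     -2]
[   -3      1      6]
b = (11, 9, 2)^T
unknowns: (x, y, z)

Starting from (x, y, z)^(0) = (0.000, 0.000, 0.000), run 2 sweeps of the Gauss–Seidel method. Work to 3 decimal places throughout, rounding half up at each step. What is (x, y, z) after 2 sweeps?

(0.772, 1.593, 0.454)

Iteration 1:
  x = (11 - (4)·0.000 - (-3)·0.000) / (10) = 1.100
  y = (9 - (1)·1.100 - (-2)·0.000) / (6) = 1.317
  z = (2 - (-3)·1.100 - (1)·1.317) / (6) = 0.664
Iteration 2:
  x = (11 - (4)·1.317 - (-3)·0.664) / (10) = 0.772
  y = (9 - (1)·0.772 - (-2)·0.664) / (6) = 1.593
  z = (2 - (-3)·0.772 - (1)·1.593) / (6) = 0.454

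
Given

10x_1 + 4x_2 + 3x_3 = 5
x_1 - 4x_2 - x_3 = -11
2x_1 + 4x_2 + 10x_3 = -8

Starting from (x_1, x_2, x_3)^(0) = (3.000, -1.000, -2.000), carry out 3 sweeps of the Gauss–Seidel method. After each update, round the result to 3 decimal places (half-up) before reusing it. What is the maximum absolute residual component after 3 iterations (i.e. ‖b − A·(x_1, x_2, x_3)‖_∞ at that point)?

0.322

Iteration 1:
  x_1 = (5 - (4)·-1.000 - (3)·-2.000) / (10) = 1.500
  x_2 = (-11 - (1)·1.500 - (-1)·-2.000) / (-4) = 3.625
  x_3 = (-8 - (2)·1.500 - (4)·3.625) / (10) = -2.550
Iteration 2:
  x_1 = (5 - (4)·3.625 - (3)·-2.550) / (10) = -0.185
  x_2 = (-11 - (1)·-0.185 - (-1)·-2.550) / (-4) = 3.341
  x_3 = (-8 - (2)·-0.185 - (4)·3.341) / (10) = -2.099
Iteration 3:
  x_1 = (5 - (4)·3.341 - (3)·-2.099) / (10) = -0.207
  x_2 = (-11 - (1)·-0.207 - (-1)·-2.099) / (-4) = 3.223
  x_3 = (-8 - (2)·-0.207 - (4)·3.223) / (10) = -2.048
Residual b − A·x = (0.322, 0.051, 0.002); ∞-norm = 0.322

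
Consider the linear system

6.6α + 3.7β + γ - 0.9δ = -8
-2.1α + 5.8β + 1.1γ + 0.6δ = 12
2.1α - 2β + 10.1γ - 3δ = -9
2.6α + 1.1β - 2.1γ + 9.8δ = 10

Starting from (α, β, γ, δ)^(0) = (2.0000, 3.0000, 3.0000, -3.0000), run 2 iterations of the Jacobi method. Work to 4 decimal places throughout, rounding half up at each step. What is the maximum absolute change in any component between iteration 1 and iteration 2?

Iteration 1:
  α = (-8 - (3.7)·3.0000 - (1)·3.0000 - (-0.9)·-3.0000) / (6.6) = -3.7576
  β = (12 - (-2.1)·2.0000 - (1.1)·3.0000 - (0.6)·-3.0000) / (5.8) = 2.5345
  γ = (-9 - (2.1)·2.0000 - (-2)·3.0000 - (-3)·-3.0000) / (10.1) = -1.6040
  δ = (10 - (2.6)·2.0000 - (1.1)·3.0000 - (-2.1)·3.0000) / (9.8) = 0.7959
Iteration 2:
  α = (-8 - (3.7)·2.5345 - (1)·-1.6040 - (-0.9)·0.7959) / (6.6) = -2.2814
  β = (12 - (-2.1)·-3.7576 - (1.1)·-1.6040 - (0.6)·0.7959) / (5.8) = 0.9303
  γ = (-9 - (2.1)·-3.7576 - (-2)·2.5345 - (-3)·0.7959) / (10.1) = 0.6285
  δ = (10 - (2.6)·-3.7576 - (1.1)·2.5345 - (-2.1)·-1.6040) / (9.8) = 1.3891
Change: (1.4762, -1.6042, 2.2325, 0.5932) → max |·| = 2.2325

2.2325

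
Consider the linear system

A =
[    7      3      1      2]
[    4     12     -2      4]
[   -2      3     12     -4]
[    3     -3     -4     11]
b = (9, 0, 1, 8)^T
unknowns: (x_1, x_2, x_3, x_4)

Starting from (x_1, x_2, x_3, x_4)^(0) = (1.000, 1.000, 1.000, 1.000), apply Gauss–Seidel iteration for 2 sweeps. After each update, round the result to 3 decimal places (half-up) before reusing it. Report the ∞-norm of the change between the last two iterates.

0.700

Iteration 1:
  x_1 = (9 - (3)·1.000 - (1)·1.000 - (2)·1.000) / (7) = 0.429
  x_2 = (0 - (4)·0.429 - (-2)·1.000 - (4)·1.000) / (12) = -0.310
  x_3 = (1 - (-2)·0.429 - (3)·-0.310 - (-4)·1.000) / (12) = 0.566
  x_4 = (8 - (3)·0.429 - (-3)·-0.310 - (-4)·0.566) / (11) = 0.732
Iteration 2:
  x_1 = (9 - (3)·-0.310 - (1)·0.566 - (2)·0.732) / (7) = 1.129
  x_2 = (0 - (4)·1.129 - (-2)·0.566 - (4)·0.732) / (12) = -0.526
  x_3 = (1 - (-2)·1.129 - (3)·-0.526 - (-4)·0.732) / (12) = 0.647
  x_4 = (8 - (3)·1.129 - (-3)·-0.526 - (-4)·0.647) / (11) = 0.511
Change: (0.700, -0.216, 0.081, -0.221) → max |·| = 0.700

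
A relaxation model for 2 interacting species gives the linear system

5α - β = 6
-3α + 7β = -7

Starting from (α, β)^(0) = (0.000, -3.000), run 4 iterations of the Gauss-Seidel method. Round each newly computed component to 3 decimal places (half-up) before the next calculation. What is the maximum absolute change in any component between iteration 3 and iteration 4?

0.003

Iteration 1:
  α = (6 - (-1)·-3.000) / (5) = 0.600
  β = (-7 - (-3)·0.600) / (7) = -0.743
Iteration 2:
  α = (6 - (-1)·-0.743) / (5) = 1.051
  β = (-7 - (-3)·1.051) / (7) = -0.550
Iteration 3:
  α = (6 - (-1)·-0.550) / (5) = 1.090
  β = (-7 - (-3)·1.090) / (7) = -0.533
Iteration 4:
  α = (6 - (-1)·-0.533) / (5) = 1.093
  β = (-7 - (-3)·1.093) / (7) = -0.532
Change: (0.003, 0.001) → max |·| = 0.003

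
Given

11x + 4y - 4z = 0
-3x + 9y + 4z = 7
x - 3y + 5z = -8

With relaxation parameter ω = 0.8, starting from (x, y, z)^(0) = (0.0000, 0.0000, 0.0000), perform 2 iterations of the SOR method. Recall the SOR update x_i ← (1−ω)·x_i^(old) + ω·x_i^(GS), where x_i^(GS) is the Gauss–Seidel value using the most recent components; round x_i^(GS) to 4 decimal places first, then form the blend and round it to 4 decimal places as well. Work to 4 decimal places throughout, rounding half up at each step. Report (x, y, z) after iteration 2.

Iteration 1:
  x: GS value = (0 - (4)·0.0000 - (-4)·0.0000) / (11) = 0.0000;  x ← (1−ω)·0.0000 + ω·0.0000 = 0.0000
  y: GS value = (7 - (-3)·0.0000 - (4)·0.0000) / (9) = 0.7778;  y ← (1−ω)·0.0000 + ω·0.7778 = 0.6222
  z: GS value = (-8 - (1)·0.0000 - (-3)·0.6222) / (5) = -1.2267;  z ← (1−ω)·0.0000 + ω·-1.2267 = -0.9814
Iteration 2:
  x: GS value = (0 - (4)·0.6222 - (-4)·-0.9814) / (11) = -0.5831;  x ← (1−ω)·0.0000 + ω·-0.5831 = -0.4665
  y: GS value = (7 - (-3)·-0.4665 - (4)·-0.9814) / (9) = 1.0585;  y ← (1−ω)·0.6222 + ω·1.0585 = 0.9712
  z: GS value = (-8 - (1)·-0.4665 - (-3)·0.9712) / (5) = -0.9240;  z ← (1−ω)·-0.9814 + ω·-0.9240 = -0.9355

(-0.4665, 0.9712, -0.9355)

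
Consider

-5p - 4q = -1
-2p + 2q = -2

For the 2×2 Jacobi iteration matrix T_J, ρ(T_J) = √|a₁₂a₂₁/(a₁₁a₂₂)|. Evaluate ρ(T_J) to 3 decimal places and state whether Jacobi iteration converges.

a₁₂a₂₁/(a₁₁a₂₂) = (-4)·(-2) / ((-5)·(2)) = -0.800000
ρ = √|-0.800000| = √0.800000 = 0.894
ρ < 1, so Jacobi converges

0.894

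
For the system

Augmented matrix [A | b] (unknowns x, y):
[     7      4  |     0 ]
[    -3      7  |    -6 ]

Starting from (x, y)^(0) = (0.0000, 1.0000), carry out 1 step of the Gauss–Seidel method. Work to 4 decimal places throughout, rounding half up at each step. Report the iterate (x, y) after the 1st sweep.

(-0.5714, -1.1020)

Iteration 1:
  x = (0 - (4)·1.0000) / (7) = -0.5714
  y = (-6 - (-3)·-0.5714) / (7) = -1.1020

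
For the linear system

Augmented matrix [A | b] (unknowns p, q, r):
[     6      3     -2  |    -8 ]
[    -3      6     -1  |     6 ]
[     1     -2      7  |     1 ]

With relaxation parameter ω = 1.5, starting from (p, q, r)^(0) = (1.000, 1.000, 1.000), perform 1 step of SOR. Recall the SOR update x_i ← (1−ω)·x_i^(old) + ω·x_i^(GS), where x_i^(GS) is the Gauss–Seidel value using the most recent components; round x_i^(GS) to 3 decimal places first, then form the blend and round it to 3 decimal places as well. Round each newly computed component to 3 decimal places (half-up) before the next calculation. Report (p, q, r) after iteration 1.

(-2.750, -0.812, -0.044)

Iteration 1:
  p: GS value = (-8 - (3)·1.000 - (-2)·1.000) / (6) = -1.500;  p ← (1−ω)·1.000 + ω·-1.500 = -2.750
  q: GS value = (6 - (-3)·-2.750 - (-1)·1.000) / (6) = -0.208;  q ← (1−ω)·1.000 + ω·-0.208 = -0.812
  r: GS value = (1 - (1)·-2.750 - (-2)·-0.812) / (7) = 0.304;  r ← (1−ω)·1.000 + ω·0.304 = -0.044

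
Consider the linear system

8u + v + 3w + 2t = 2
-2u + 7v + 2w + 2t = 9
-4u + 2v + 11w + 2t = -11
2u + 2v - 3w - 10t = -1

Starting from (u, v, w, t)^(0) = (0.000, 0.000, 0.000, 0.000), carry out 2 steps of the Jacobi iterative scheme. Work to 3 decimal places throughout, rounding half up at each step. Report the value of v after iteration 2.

1.614

Iteration 1:
  u = (2 - (1)·0.000 - (3)·0.000 - (2)·0.000) / (8) = 0.250
  v = (9 - (-2)·0.000 - (2)·0.000 - (2)·0.000) / (7) = 1.286
  w = (-11 - (-4)·0.000 - (2)·0.000 - (2)·0.000) / (11) = -1.000
  t = (-1 - (2)·0.000 - (2)·0.000 - (-3)·0.000) / (-10) = 0.100
Iteration 2:
  u = (2 - (1)·1.286 - (3)·-1.000 - (2)·0.100) / (8) = 0.439
  v = (9 - (-2)·0.250 - (2)·-1.000 - (2)·0.100) / (7) = 1.614
  w = (-11 - (-4)·0.250 - (2)·1.286 - (2)·0.100) / (11) = -1.161
  t = (-1 - (2)·0.250 - (2)·1.286 - (-3)·-1.000) / (-10) = 0.707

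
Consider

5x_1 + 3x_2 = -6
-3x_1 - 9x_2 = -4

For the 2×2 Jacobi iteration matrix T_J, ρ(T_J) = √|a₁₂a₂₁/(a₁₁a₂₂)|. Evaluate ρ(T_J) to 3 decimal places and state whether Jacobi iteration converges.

a₁₂a₂₁/(a₁₁a₂₂) = (3)·(-3) / ((5)·(-9)) = 0.200000
ρ = √|0.200000| = √0.200000 = 0.447
ρ < 1, so Jacobi converges

0.447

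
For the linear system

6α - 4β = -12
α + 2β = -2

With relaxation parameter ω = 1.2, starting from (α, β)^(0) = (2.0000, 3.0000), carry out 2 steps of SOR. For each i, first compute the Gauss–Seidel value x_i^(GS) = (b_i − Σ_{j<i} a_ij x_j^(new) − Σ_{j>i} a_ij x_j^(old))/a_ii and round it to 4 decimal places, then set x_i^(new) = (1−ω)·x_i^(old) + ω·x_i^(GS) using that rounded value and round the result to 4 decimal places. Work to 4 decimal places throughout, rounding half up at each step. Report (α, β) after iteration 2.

Iteration 1:
  α: GS value = (-12 - (-4)·3.0000) / (6) = 0.0000;  α ← (1−ω)·2.0000 + ω·0.0000 = -0.4000
  β: GS value = (-2 - (1)·-0.4000) / (2) = -0.8000;  β ← (1−ω)·3.0000 + ω·-0.8000 = -1.5600
Iteration 2:
  α: GS value = (-12 - (-4)·-1.5600) / (6) = -3.0400;  α ← (1−ω)·-0.4000 + ω·-3.0400 = -3.5680
  β: GS value = (-2 - (1)·-3.5680) / (2) = 0.7840;  β ← (1−ω)·-1.5600 + ω·0.7840 = 1.2528

(-3.5680, 1.2528)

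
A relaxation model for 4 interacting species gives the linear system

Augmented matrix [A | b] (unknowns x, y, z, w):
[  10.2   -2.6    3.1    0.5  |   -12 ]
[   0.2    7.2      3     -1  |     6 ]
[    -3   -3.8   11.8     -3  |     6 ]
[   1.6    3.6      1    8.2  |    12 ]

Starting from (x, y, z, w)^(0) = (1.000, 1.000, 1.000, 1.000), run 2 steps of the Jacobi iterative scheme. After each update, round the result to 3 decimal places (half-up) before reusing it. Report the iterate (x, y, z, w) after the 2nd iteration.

(-1.483, 0.409, 0.534, 1.317)

Iteration 1:
  x = (-12 - (-2.6)·1.000 - (3.1)·1.000 - (0.5)·1.000) / (10.2) = -1.275
  y = (6 - (0.2)·1.000 - (3)·1.000 - (-1)·1.000) / (7.2) = 0.528
  z = (6 - (-3)·1.000 - (-3.8)·1.000 - (-3)·1.000) / (11.8) = 1.339
  w = (12 - (1.6)·1.000 - (3.6)·1.000 - (1)·1.000) / (8.2) = 0.707
Iteration 2:
  x = (-12 - (-2.6)·0.528 - (3.1)·1.339 - (0.5)·0.707) / (10.2) = -1.483
  y = (6 - (0.2)·-1.275 - (3)·1.339 - (-1)·0.707) / (7.2) = 0.409
  z = (6 - (-3)·-1.275 - (-3.8)·0.528 - (-3)·0.707) / (11.8) = 0.534
  w = (12 - (1.6)·-1.275 - (3.6)·0.528 - (1)·1.339) / (8.2) = 1.317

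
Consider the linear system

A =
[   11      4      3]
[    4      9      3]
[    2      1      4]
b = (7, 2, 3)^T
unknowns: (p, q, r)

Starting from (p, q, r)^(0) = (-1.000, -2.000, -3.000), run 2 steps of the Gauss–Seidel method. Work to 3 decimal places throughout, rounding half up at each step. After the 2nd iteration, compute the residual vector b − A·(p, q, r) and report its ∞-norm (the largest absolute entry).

2.432

Iteration 1:
  p = (7 - (4)·-2.000 - (3)·-3.000) / (11) = 2.182
  q = (2 - (4)·2.182 - (3)·-3.000) / (9) = 0.252
  r = (3 - (2)·2.182 - (1)·0.252) / (4) = -0.404
Iteration 2:
  p = (7 - (4)·0.252 - (3)·-0.404) / (11) = 0.655
  q = (2 - (4)·0.655 - (3)·-0.404) / (9) = 0.066
  r = (3 - (2)·0.655 - (1)·0.066) / (4) = 0.406
Residual b − A·x = (-1.687, -2.432, 0.000); ∞-norm = 2.432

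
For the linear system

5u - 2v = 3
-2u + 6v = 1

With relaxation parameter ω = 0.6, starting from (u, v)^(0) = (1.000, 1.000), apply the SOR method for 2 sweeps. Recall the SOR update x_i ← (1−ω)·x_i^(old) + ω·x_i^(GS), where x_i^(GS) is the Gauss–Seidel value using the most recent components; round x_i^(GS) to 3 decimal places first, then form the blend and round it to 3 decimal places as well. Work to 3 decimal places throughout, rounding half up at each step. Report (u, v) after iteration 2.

Iteration 1:
  u: GS value = (3 - (-2)·1.000) / (5) = 1.000;  u ← (1−ω)·1.000 + ω·1.000 = 1.000
  v: GS value = (1 - (-2)·1.000) / (6) = 0.500;  v ← (1−ω)·1.000 + ω·0.500 = 0.700
Iteration 2:
  u: GS value = (3 - (-2)·0.700) / (5) = 0.880;  u ← (1−ω)·1.000 + ω·0.880 = 0.928
  v: GS value = (1 - (-2)·0.928) / (6) = 0.476;  v ← (1−ω)·0.700 + ω·0.476 = 0.566

(0.928, 0.566)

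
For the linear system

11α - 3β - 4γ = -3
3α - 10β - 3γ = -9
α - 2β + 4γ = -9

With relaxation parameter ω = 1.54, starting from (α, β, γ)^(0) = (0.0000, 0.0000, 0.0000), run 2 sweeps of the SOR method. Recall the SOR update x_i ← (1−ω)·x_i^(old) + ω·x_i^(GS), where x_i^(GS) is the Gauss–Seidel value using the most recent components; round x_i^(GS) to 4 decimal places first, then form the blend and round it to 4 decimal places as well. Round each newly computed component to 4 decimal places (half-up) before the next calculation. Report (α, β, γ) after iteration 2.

Iteration 1:
  α: GS value = (-3 - (-3)·0.0000 - (-4)·0.0000) / (11) = -0.2727;  α ← (1−ω)·0.0000 + ω·-0.2727 = -0.4200
  β: GS value = (-9 - (3)·-0.4200 - (-3)·0.0000) / (-10) = 0.7740;  β ← (1−ω)·0.0000 + ω·0.7740 = 1.1920
  γ: GS value = (-9 - (1)·-0.4200 - (-2)·1.1920) / (4) = -1.5490;  γ ← (1−ω)·0.0000 + ω·-1.5490 = -2.3855
Iteration 2:
  α: GS value = (-3 - (-3)·1.1920 - (-4)·-2.3855) / (11) = -0.8151;  α ← (1−ω)·-0.4200 + ω·-0.8151 = -1.0285
  β: GS value = (-9 - (3)·-1.0285 - (-3)·-2.3855) / (-10) = 1.3071;  β ← (1−ω)·1.1920 + ω·1.3071 = 1.3693
  γ: GS value = (-9 - (1)·-1.0285 - (-2)·1.3693) / (4) = -1.3082;  γ ← (1−ω)·-2.3855 + ω·-1.3082 = -0.7265

(-1.0285, 1.3693, -0.7265)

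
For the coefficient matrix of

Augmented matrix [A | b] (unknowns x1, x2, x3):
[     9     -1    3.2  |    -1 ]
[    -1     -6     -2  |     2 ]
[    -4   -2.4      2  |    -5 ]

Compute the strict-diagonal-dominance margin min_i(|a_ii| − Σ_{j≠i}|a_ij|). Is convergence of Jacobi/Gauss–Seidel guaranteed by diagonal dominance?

row 1: |9| − (1+3.2) = 4.8
row 2: |-6| − (1+2) = 3
row 3: |2| − (4+2.4) = -4.4
minimum over rows = -4.4 → not strictly diagonally dominant

-4.4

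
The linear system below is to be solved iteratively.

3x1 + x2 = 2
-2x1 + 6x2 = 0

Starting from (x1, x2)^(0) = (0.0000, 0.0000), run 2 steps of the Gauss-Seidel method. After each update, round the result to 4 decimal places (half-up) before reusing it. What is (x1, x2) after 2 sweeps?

Iteration 1:
  x1 = (2 - (1)·0.0000) / (3) = 0.6667
  x2 = (0 - (-2)·0.6667) / (6) = 0.2222
Iteration 2:
  x1 = (2 - (1)·0.2222) / (3) = 0.5926
  x2 = (0 - (-2)·0.5926) / (6) = 0.1975

(0.5926, 0.1975)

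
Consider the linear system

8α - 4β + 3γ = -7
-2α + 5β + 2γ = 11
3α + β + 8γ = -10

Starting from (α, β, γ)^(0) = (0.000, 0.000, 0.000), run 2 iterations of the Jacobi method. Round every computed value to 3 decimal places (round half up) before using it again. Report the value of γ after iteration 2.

-1.197

Iteration 1:
  α = (-7 - (-4)·0.000 - (3)·0.000) / (8) = -0.875
  β = (11 - (-2)·0.000 - (2)·0.000) / (5) = 2.200
  γ = (-10 - (3)·0.000 - (1)·0.000) / (8) = -1.250
Iteration 2:
  α = (-7 - (-4)·2.200 - (3)·-1.250) / (8) = 0.694
  β = (11 - (-2)·-0.875 - (2)·-1.250) / (5) = 2.350
  γ = (-10 - (3)·-0.875 - (1)·2.200) / (8) = -1.197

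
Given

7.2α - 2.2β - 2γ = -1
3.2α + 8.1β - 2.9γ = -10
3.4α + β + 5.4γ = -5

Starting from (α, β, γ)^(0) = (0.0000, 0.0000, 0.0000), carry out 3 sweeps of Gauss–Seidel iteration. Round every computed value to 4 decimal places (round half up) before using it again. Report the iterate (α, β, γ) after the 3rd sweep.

Iteration 1:
  α = (-1 - (-2.2)·0.0000 - (-2)·0.0000) / (7.2) = -0.1389
  β = (-10 - (3.2)·-0.1389 - (-2.9)·0.0000) / (8.1) = -1.1797
  γ = (-5 - (3.4)·-0.1389 - (1)·-1.1797) / (5.4) = -0.6200
Iteration 2:
  α = (-1 - (-2.2)·-1.1797 - (-2)·-0.6200) / (7.2) = -0.6716
  β = (-10 - (3.2)·-0.6716 - (-2.9)·-0.6200) / (8.1) = -1.1912
  γ = (-5 - (3.4)·-0.6716 - (1)·-1.1912) / (5.4) = -0.2825
Iteration 3:
  α = (-1 - (-2.2)·-1.1912 - (-2)·-0.2825) / (7.2) = -0.5813
  β = (-10 - (3.2)·-0.5813 - (-2.9)·-0.2825) / (8.1) = -1.1061
  γ = (-5 - (3.4)·-0.5813 - (1)·-1.1061) / (5.4) = -0.3551

(-0.5813, -1.1061, -0.3551)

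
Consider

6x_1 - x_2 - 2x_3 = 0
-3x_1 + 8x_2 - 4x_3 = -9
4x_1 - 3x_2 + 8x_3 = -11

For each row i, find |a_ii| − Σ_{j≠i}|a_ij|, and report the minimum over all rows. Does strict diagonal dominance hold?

1

row 1: |6| − (1+2) = 3
row 2: |8| − (3+4) = 1
row 3: |8| − (4+3) = 1
minimum over rows = 1 → strictly diagonally dominant (convergence guaranteed)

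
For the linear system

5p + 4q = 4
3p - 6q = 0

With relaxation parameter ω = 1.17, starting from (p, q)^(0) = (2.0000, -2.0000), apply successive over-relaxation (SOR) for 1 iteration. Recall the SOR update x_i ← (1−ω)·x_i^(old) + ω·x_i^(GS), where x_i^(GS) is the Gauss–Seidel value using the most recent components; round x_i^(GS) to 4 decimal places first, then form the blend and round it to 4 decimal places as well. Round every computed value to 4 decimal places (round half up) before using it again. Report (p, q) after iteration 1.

(2.4680, 1.7838)

Iteration 1:
  p: GS value = (4 - (4)·-2.0000) / (5) = 2.4000;  p ← (1−ω)·2.0000 + ω·2.4000 = 2.4680
  q: GS value = (0 - (3)·2.4680) / (-6) = 1.2340;  q ← (1−ω)·-2.0000 + ω·1.2340 = 1.7838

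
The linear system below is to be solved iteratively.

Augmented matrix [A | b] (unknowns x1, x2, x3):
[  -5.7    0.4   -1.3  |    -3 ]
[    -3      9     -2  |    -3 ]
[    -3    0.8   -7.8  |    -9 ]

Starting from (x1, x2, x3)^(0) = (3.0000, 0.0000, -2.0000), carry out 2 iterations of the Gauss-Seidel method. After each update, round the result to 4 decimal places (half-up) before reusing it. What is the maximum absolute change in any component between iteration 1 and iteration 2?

0.6542

Iteration 1:
  x1 = (-3 - (0.4)·0.0000 - (-1.3)·-2.0000) / (-5.7) = 0.9825
  x2 = (-3 - (-3)·0.9825 - (-2)·-2.0000) / (9) = -0.4503
  x3 = (-9 - (-3)·0.9825 - (0.8)·-0.4503) / (-7.8) = 0.7298
Iteration 2:
  x1 = (-3 - (0.4)·-0.4503 - (-1.3)·0.7298) / (-5.7) = 0.3283
  x2 = (-3 - (-3)·0.3283 - (-2)·0.7298) / (9) = -0.0617
  x3 = (-9 - (-3)·0.3283 - (0.8)·-0.0617) / (-7.8) = 1.0212
Change: (-0.6542, 0.3886, 0.2914) → max |·| = 0.6542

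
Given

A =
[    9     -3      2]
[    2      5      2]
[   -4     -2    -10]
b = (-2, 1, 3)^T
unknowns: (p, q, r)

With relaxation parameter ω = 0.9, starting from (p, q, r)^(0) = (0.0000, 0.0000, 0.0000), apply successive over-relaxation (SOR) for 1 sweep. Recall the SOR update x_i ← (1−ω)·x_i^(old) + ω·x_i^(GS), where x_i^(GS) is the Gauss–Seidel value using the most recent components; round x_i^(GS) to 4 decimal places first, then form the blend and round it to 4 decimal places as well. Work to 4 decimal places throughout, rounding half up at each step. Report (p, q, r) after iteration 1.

(-0.2000, 0.2520, -0.2434)

Iteration 1:
  p: GS value = (-2 - (-3)·0.0000 - (2)·0.0000) / (9) = -0.2222;  p ← (1−ω)·0.0000 + ω·-0.2222 = -0.2000
  q: GS value = (1 - (2)·-0.2000 - (2)·0.0000) / (5) = 0.2800;  q ← (1−ω)·0.0000 + ω·0.2800 = 0.2520
  r: GS value = (3 - (-4)·-0.2000 - (-2)·0.2520) / (-10) = -0.2704;  r ← (1−ω)·0.0000 + ω·-0.2704 = -0.2434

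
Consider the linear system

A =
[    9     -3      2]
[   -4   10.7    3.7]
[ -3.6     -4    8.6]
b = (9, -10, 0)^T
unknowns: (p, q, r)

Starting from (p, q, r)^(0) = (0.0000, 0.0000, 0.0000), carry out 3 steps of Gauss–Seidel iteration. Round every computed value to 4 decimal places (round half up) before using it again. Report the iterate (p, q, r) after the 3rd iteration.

(0.7670, -0.6482, 0.0196)

Iteration 1:
  p = (9 - (-3)·0.0000 - (2)·0.0000) / (9) = 1.0000
  q = (-10 - (-4)·1.0000 - (3.7)·0.0000) / (10.7) = -0.5607
  r = (0 - (-3.6)·1.0000 - (-4)·-0.5607) / (8.6) = 0.1578
Iteration 2:
  p = (9 - (-3)·-0.5607 - (2)·0.1578) / (9) = 0.7780
  q = (-10 - (-4)·0.7780 - (3.7)·0.1578) / (10.7) = -0.6983
  r = (0 - (-3.6)·0.7780 - (-4)·-0.6983) / (8.6) = 0.0009
Iteration 3:
  p = (9 - (-3)·-0.6983 - (2)·0.0009) / (9) = 0.7670
  q = (-10 - (-4)·0.7670 - (3.7)·0.0009) / (10.7) = -0.6482
  r = (0 - (-3.6)·0.7670 - (-4)·-0.6482) / (8.6) = 0.0196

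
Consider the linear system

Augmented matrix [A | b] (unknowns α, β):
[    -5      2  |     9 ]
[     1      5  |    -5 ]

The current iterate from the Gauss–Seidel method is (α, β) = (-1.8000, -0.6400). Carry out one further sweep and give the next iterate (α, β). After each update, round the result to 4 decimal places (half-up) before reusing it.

One sweep:
  α = (9 - (2)·-0.6400) / (-5) = -2.0560
  β = (-5 - (1)·-2.0560) / (5) = -0.5888

(-2.0560, -0.5888)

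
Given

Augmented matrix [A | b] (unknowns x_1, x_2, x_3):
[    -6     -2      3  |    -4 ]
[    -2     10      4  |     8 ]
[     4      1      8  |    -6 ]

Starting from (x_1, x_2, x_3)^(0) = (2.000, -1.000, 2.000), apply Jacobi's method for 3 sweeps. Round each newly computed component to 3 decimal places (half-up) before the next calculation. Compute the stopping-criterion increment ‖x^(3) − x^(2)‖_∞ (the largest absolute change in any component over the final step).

0.958

Iteration 1:
  x_1 = (-4 - (-2)·-1.000 - (3)·2.000) / (-6) = 2.000
  x_2 = (8 - (-2)·2.000 - (4)·2.000) / (10) = 0.400
  x_3 = (-6 - (4)·2.000 - (1)·-1.000) / (8) = -1.625
Iteration 2:
  x_1 = (-4 - (-2)·0.400 - (3)·-1.625) / (-6) = -0.279
  x_2 = (8 - (-2)·2.000 - (4)·-1.625) / (10) = 1.850
  x_3 = (-6 - (4)·2.000 - (1)·0.400) / (8) = -1.800
Iteration 3:
  x_1 = (-4 - (-2)·1.850 - (3)·-1.800) / (-6) = -0.850
  x_2 = (8 - (-2)·-0.279 - (4)·-1.800) / (10) = 1.464
  x_3 = (-6 - (4)·-0.279 - (1)·1.850) / (8) = -0.842
Change: (-0.571, -0.386, 0.958) → max |·| = 0.958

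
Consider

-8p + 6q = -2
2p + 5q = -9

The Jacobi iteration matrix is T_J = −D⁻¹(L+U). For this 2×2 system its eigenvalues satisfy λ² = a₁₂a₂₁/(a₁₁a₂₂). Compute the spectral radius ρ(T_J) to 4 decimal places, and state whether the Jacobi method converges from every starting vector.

0.5477

a₁₂a₂₁/(a₁₁a₂₂) = (6)·(2) / ((-8)·(5)) = -0.300000
ρ = √|-0.300000| = √0.300000 = 0.5477
ρ < 1, so Jacobi converges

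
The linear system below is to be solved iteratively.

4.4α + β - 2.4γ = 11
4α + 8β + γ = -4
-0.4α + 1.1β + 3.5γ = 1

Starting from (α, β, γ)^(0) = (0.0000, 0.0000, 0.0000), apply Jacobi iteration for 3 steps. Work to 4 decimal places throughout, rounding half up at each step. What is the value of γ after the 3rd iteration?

Iteration 1:
  α = (11 - (1)·0.0000 - (-2.4)·0.0000) / (4.4) = 2.5000
  β = (-4 - (4)·0.0000 - (1)·0.0000) / (8) = -0.5000
  γ = (1 - (-0.4)·0.0000 - (1.1)·0.0000) / (3.5) = 0.2857
Iteration 2:
  α = (11 - (1)·-0.5000 - (-2.4)·0.2857) / (4.4) = 2.7695
  β = (-4 - (4)·2.5000 - (1)·0.2857) / (8) = -1.7857
  γ = (1 - (-0.4)·2.5000 - (1.1)·-0.5000) / (3.5) = 0.7286
Iteration 3:
  α = (11 - (1)·-1.7857 - (-2.4)·0.7286) / (4.4) = 3.3033
  β = (-4 - (4)·2.7695 - (1)·0.7286) / (8) = -1.9758
  γ = (1 - (-0.4)·2.7695 - (1.1)·-1.7857) / (3.5) = 1.1634

1.1634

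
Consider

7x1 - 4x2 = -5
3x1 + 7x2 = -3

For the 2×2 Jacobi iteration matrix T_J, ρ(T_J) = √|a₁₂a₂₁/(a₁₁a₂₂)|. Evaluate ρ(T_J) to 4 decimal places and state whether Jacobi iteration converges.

0.4949

a₁₂a₂₁/(a₁₁a₂₂) = (-4)·(3) / ((7)·(7)) = -0.244898
ρ = √|-0.244898| = √0.244898 = 0.4949
ρ < 1, so Jacobi converges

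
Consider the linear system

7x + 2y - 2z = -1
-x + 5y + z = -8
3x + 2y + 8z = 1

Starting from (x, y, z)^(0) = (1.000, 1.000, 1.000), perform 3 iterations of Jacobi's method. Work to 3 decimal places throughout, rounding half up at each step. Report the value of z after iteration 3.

0.443

Iteration 1:
  x = (-1 - (2)·1.000 - (-2)·1.000) / (7) = -0.143
  y = (-8 - (-1)·1.000 - (1)·1.000) / (5) = -1.600
  z = (1 - (3)·1.000 - (2)·1.000) / (8) = -0.500
Iteration 2:
  x = (-1 - (2)·-1.600 - (-2)·-0.500) / (7) = 0.171
  y = (-8 - (-1)·-0.143 - (1)·-0.500) / (5) = -1.529
  z = (1 - (3)·-0.143 - (2)·-1.600) / (8) = 0.579
Iteration 3:
  x = (-1 - (2)·-1.529 - (-2)·0.579) / (7) = 0.459
  y = (-8 - (-1)·0.171 - (1)·0.579) / (5) = -1.682
  z = (1 - (3)·0.171 - (2)·-1.529) / (8) = 0.443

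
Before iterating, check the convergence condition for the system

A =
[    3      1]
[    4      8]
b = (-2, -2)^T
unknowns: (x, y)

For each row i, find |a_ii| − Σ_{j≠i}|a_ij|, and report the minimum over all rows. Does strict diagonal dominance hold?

2

row 1: |3| − (1) = 2
row 2: |8| − (4) = 4
minimum over rows = 2 → strictly diagonally dominant (convergence guaranteed)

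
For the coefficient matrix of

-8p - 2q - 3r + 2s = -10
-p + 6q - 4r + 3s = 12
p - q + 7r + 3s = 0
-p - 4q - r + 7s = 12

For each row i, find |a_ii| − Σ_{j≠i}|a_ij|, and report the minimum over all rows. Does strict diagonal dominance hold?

-2

row 1: |-8| − (2+3+2) = 1
row 2: |6| − (1+4+3) = -2
row 3: |7| − (1+1+3) = 2
row 4: |7| − (1+4+1) = 1
minimum over rows = -2 → not strictly diagonally dominant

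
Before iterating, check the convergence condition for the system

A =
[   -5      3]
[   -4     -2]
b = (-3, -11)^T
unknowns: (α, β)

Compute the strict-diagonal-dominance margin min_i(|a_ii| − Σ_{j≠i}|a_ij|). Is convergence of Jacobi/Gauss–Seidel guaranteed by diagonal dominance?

row 1: |-5| − (3) = 2
row 2: |-2| − (4) = -2
minimum over rows = -2 → not strictly diagonally dominant

-2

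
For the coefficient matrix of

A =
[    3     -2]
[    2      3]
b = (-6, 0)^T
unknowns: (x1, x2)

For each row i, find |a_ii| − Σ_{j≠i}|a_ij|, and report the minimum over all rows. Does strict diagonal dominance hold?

row 1: |3| − (2) = 1
row 2: |3| − (2) = 1
minimum over rows = 1 → strictly diagonally dominant (convergence guaranteed)

1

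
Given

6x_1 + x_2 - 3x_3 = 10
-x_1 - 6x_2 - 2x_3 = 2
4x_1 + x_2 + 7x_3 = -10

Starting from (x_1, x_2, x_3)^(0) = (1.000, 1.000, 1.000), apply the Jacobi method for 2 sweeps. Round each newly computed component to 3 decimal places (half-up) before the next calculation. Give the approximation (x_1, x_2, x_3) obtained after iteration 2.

(0.734, 0.048, -2.452)

Iteration 1:
  x_1 = (10 - (1)·1.000 - (-3)·1.000) / (6) = 2.000
  x_2 = (2 - (-1)·1.000 - (-2)·1.000) / (-6) = -0.833
  x_3 = (-10 - (4)·1.000 - (1)·1.000) / (7) = -2.143
Iteration 2:
  x_1 = (10 - (1)·-0.833 - (-3)·-2.143) / (6) = 0.734
  x_2 = (2 - (-1)·2.000 - (-2)·-2.143) / (-6) = 0.048
  x_3 = (-10 - (4)·2.000 - (1)·-0.833) / (7) = -2.452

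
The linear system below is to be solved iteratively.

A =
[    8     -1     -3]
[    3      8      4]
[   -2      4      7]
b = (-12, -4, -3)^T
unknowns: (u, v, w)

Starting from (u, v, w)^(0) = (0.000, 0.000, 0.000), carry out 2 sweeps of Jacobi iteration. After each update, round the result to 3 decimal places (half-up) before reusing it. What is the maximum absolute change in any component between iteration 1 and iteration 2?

Iteration 1:
  u = (-12 - (-1)·0.000 - (-3)·0.000) / (8) = -1.500
  v = (-4 - (3)·0.000 - (4)·0.000) / (8) = -0.500
  w = (-3 - (-2)·0.000 - (4)·0.000) / (7) = -0.429
Iteration 2:
  u = (-12 - (-1)·-0.500 - (-3)·-0.429) / (8) = -1.723
  v = (-4 - (3)·-1.500 - (4)·-0.429) / (8) = 0.277
  w = (-3 - (-2)·-1.500 - (4)·-0.500) / (7) = -0.571
Change: (-0.223, 0.777, -0.142) → max |·| = 0.777

0.777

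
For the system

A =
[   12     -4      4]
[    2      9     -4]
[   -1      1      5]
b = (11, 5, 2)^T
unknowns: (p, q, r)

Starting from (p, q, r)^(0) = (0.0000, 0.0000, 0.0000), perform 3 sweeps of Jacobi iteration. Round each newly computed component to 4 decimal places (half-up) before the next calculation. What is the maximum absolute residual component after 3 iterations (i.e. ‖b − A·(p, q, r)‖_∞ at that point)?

0.1278

Iteration 1:
  p = (11 - (-4)·0.0000 - (4)·0.0000) / (12) = 0.9167
  q = (5 - (2)·0.0000 - (-4)·0.0000) / (9) = 0.5556
  r = (2 - (-1)·0.0000 - (1)·0.0000) / (5) = 0.4000
Iteration 2:
  p = (11 - (-4)·0.5556 - (4)·0.4000) / (12) = 0.9685
  q = (5 - (2)·0.9167 - (-4)·0.4000) / (9) = 0.5296
  r = (2 - (-1)·0.9167 - (1)·0.5556) / (5) = 0.4722
Iteration 3:
  p = (11 - (-4)·0.5296 - (4)·0.4722) / (12) = 0.9358
  q = (5 - (2)·0.9685 - (-4)·0.4722) / (9) = 0.5502
  r = (2 - (-1)·0.9685 - (1)·0.5296) / (5) = 0.4878
Residual b − A·x = (0.0200, 0.1278, -0.0534); ∞-norm = 0.1278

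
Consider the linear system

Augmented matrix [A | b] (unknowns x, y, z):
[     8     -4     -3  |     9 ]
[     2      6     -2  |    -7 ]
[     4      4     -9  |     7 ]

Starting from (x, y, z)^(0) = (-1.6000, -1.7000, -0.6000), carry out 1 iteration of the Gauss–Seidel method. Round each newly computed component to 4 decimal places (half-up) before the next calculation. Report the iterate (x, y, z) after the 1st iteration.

(0.0500, -1.3833, -1.3704)

Iteration 1:
  x = (9 - (-4)·-1.7000 - (-3)·-0.6000) / (8) = 0.0500
  y = (-7 - (2)·0.0500 - (-2)·-0.6000) / (6) = -1.3833
  z = (7 - (4)·0.0500 - (4)·-1.3833) / (-9) = -1.3704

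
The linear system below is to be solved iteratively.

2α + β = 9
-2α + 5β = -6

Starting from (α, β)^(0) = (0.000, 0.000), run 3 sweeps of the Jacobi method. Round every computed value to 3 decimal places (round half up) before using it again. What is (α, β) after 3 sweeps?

(4.200, 0.840)

Iteration 1:
  α = (9 - (1)·0.000) / (2) = 4.500
  β = (-6 - (-2)·0.000) / (5) = -1.200
Iteration 2:
  α = (9 - (1)·-1.200) / (2) = 5.100
  β = (-6 - (-2)·4.500) / (5) = 0.600
Iteration 3:
  α = (9 - (1)·0.600) / (2) = 4.200
  β = (-6 - (-2)·5.100) / (5) = 0.840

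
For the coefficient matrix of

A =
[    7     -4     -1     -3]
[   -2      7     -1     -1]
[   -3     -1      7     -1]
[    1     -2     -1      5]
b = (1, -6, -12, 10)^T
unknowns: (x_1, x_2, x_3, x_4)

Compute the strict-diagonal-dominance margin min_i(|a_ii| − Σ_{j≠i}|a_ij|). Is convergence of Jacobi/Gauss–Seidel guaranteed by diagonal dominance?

row 1: |7| − (4+1+3) = -1
row 2: |7| − (2+1+1) = 3
row 3: |7| − (3+1+1) = 2
row 4: |5| − (1+2+1) = 1
minimum over rows = -1 → not strictly diagonally dominant

-1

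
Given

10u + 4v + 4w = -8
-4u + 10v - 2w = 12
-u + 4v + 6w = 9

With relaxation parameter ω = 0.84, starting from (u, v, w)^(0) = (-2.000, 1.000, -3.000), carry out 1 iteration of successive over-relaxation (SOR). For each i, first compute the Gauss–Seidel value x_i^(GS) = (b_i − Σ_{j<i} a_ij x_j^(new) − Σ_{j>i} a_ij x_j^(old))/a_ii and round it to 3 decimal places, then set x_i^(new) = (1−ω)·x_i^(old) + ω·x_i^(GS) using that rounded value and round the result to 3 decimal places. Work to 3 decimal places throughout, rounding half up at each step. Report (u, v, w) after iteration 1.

Iteration 1:
  u: GS value = (-8 - (4)·1.000 - (4)·-3.000) / (10) = 0.000;  u ← (1−ω)·-2.000 + ω·0.000 = -0.320
  v: GS value = (12 - (-4)·-0.320 - (-2)·-3.000) / (10) = 0.472;  v ← (1−ω)·1.000 + ω·0.472 = 0.556
  w: GS value = (9 - (-1)·-0.320 - (4)·0.556) / (6) = 1.076;  w ← (1−ω)·-3.000 + ω·1.076 = 0.424

(-0.320, 0.556, 0.424)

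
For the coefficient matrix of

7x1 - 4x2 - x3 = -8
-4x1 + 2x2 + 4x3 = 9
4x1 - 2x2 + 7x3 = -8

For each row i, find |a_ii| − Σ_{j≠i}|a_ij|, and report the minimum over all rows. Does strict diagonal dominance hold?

-6

row 1: |7| − (4+1) = 2
row 2: |2| − (4+4) = -6
row 3: |7| − (4+2) = 1
minimum over rows = -6 → not strictly diagonally dominant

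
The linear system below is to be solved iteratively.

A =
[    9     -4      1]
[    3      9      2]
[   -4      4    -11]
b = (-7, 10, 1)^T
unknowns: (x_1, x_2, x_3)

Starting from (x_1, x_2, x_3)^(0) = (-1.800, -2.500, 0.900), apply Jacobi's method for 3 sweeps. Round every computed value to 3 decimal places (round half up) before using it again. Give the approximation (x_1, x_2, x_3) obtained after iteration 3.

(-0.086, 0.871, 0.607)

Iteration 1:
  x_1 = (-7 - (-4)·-2.500 - (1)·0.900) / (9) = -1.989
  x_2 = (10 - (3)·-1.800 - (2)·0.900) / (9) = 1.511
  x_3 = (1 - (-4)·-1.800 - (4)·-2.500) / (-11) = -0.345
Iteration 2:
  x_1 = (-7 - (-4)·1.511 - (1)·-0.345) / (9) = -0.068
  x_2 = (10 - (3)·-1.989 - (2)·-0.345) / (9) = 1.851
  x_3 = (1 - (-4)·-1.989 - (4)·1.511) / (-11) = 1.182
Iteration 3:
  x_1 = (-7 - (-4)·1.851 - (1)·1.182) / (9) = -0.086
  x_2 = (10 - (3)·-0.068 - (2)·1.182) / (9) = 0.871
  x_3 = (1 - (-4)·-0.068 - (4)·1.851) / (-11) = 0.607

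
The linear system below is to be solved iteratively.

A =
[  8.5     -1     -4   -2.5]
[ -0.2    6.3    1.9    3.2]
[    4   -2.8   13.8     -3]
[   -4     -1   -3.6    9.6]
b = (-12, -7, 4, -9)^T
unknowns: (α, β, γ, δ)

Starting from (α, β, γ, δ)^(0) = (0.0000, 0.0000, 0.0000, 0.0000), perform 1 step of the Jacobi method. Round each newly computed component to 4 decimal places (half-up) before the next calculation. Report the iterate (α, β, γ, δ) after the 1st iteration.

Iteration 1:
  α = (-12 - (-1)·0.0000 - (-4)·0.0000 - (-2.5)·0.0000) / (8.5) = -1.4118
  β = (-7 - (-0.2)·0.0000 - (1.9)·0.0000 - (3.2)·0.0000) / (6.3) = -1.1111
  γ = (4 - (4)·0.0000 - (-2.8)·0.0000 - (-3)·0.0000) / (13.8) = 0.2899
  δ = (-9 - (-4)·0.0000 - (-1)·0.0000 - (-3.6)·0.0000) / (9.6) = -0.9375

(-1.4118, -1.1111, 0.2899, -0.9375)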